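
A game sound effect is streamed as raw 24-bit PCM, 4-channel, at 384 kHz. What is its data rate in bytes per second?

Bit rate = 384,000 × 24 × 4 = 36,864,000 bits/s.
36,864,000 / 8 = 4,608,000 bytes/s.

4,608,000 bytes/s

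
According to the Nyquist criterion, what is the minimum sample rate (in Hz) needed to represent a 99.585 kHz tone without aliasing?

199,170 Hz

Minimum sample rate = 2 × 99,585 Hz = 199,170 Hz.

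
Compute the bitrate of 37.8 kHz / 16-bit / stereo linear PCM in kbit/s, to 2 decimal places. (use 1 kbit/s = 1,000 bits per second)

Bit rate = 37,800 × 16 × 2 = 1,209,600 bits/s.
= 1209.60 kbit/s.

1209.60 kbit/s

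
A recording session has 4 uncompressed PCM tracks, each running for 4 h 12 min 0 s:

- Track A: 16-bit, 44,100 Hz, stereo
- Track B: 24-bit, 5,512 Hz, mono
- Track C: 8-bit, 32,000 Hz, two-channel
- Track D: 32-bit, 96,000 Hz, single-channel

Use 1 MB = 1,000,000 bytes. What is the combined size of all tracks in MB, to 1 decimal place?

9691.0 MB

4 h 12 min 0 s = 15,120 s.
Track A: 44,100 × 15,120 × 2 × 2 = 2,667,168,000 bytes.
Track B: 5,512 × 15,120 × 3 × 1 = 250,024,320 bytes.
Track C: 32,000 × 15,120 × 1 × 2 = 967,680,000 bytes.
Track D: 96,000 × 15,120 × 4 × 1 = 5,806,080,000 bytes.
Total = 9,690,952,320 bytes = 9691.0 MB.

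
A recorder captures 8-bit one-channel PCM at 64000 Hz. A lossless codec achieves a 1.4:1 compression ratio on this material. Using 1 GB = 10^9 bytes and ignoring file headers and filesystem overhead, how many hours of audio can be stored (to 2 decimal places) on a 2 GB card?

12.15 hours

Uncompressed byte rate = 64,000 × 1 × 1 = 64,000 bytes/s.
After 1.4:1 compression, effective rate ≈ 45714.29 bytes/s.
Capacity = 2 × 1,000,000,000 = 2,000,000,000 bytes.
2,000,000,000 / effective rate ≈ 43750 s → 12.15 hours.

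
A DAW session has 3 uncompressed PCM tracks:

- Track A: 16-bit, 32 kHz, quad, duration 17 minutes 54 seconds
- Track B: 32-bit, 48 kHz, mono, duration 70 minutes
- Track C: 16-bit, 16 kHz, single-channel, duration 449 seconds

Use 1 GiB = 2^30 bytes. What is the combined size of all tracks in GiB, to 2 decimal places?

Track A: 17 minutes 54 seconds = 1,074 s; 32,000 × 1,074 × 2 × 4 = 274,944,000 bytes.
Track B: 70 minutes = 4,200 s; 48,000 × 4,200 × 4 × 1 = 806,400,000 bytes.
Track C: 16,000 × 449 × 2 × 1 = 14,368,000 bytes.
Total = 1,095,712,000 bytes = 1.02 GiB.

1.02 GiB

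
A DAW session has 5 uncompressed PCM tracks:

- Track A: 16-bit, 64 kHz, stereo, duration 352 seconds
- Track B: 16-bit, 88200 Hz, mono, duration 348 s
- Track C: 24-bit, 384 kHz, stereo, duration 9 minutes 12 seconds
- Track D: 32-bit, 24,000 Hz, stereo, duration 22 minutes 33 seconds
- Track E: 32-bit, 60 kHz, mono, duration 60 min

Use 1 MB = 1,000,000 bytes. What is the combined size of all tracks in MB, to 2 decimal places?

Track A: 64,000 × 352 × 2 × 2 = 90,112,000 bytes.
Track B: 88,200 × 348 × 2 × 1 = 61,387,200 bytes.
Track C: 9 minutes 12 seconds = 552 s; 384,000 × 552 × 3 × 2 = 1,271,808,000 bytes.
Track D: 22 minutes 33 seconds = 1,353 s; 24,000 × 1,353 × 4 × 2 = 259,776,000 bytes.
Track E: 60 min = 3,600 s; 60,000 × 3,600 × 4 × 1 = 864,000,000 bytes.
Total = 2,547,083,200 bytes = 2547.08 MB.

2547.08 MB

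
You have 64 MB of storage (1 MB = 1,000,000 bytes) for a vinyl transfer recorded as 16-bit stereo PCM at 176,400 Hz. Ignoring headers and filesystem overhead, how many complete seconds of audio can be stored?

Uncompressed byte rate = 176,400 × 2 × 2 = 705,600 bytes/s.
Capacity = 64 × 1,000,000 = 64,000,000 bytes.
64,000,000 / 705,600 ≈ 90.7 s → 90 seconds.

90 seconds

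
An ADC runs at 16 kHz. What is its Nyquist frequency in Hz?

8,000 Hz

Nyquist frequency = sample rate / 2 = 16,000 / 2 = 8,000 Hz.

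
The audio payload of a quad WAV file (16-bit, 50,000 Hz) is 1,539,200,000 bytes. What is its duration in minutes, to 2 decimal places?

64.13 minutes

Byte rate = 50,000 × 2 × 4 = 400,000 bytes/s.
Duration = 1,539,200,000 / 400,000 = 3,848 s.
3,848 s / 60 = 64.13 minutes.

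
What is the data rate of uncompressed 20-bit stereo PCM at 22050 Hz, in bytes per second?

110,250 bytes/s

Bit rate = 22,050 × 20 × 2 = 882,000 bits/s.
882,000 / 8 = 110,250 bytes/s.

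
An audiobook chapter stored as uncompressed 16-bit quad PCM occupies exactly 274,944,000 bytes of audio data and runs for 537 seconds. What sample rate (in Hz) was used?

Bytes = sample_rate × seconds × bytes_per_sample × channels.
sample_rate = 274,944,000 / (537 × 2 × 4) = 274,944,000 / 4,296 = 64,000 Hz.

64,000 Hz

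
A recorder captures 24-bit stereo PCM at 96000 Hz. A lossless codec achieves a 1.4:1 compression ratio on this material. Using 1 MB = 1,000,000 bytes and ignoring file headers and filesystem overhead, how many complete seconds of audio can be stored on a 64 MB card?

155 seconds

Uncompressed byte rate = 96,000 × 3 × 2 = 576,000 bytes/s.
After 1.4:1 compression, effective rate ≈ 411428.57 bytes/s.
Capacity = 64 × 1,000,000 = 64,000,000 bytes.
64,000,000 / effective rate ≈ 155.56 s → 155 seconds.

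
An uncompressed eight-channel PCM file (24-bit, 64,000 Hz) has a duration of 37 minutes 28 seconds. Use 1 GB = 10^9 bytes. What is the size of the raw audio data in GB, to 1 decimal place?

3.5 GB

Duration = 37 minutes 28 seconds = 2,248 s.
Bytes = 64,000 samples/s × 2,248 s × 3 bytes/sample × 8 ch = 3,452,928,000 bytes.
3,452,928,000 / 1,000,000,000 = 3.5 GB.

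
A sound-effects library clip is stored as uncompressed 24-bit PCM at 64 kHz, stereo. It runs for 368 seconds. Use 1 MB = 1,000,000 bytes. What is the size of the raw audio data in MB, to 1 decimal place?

Bytes = 64,000 samples/s × 368 s × 3 bytes/sample × 2 ch = 141,312,000 bytes.
141,312,000 / 1,000,000 = 141.3 MB.

141.3 MB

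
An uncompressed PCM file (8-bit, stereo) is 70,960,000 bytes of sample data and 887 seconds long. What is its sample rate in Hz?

Bytes = sample_rate × seconds × bytes_per_sample × channels.
sample_rate = 70,960,000 / (887 × 1 × 2) = 70,960,000 / 1,774 = 40,000 Hz.

40,000 Hz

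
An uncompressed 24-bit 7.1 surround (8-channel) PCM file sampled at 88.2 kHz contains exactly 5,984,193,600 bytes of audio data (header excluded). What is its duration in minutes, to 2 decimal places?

Byte rate = 88,200 × 3 × 8 = 2,116,800 bytes/s.
Duration = 5,984,193,600 / 2,116,800 = 2,827 s.
2,827 s / 60 = 47.12 minutes.

47.12 minutes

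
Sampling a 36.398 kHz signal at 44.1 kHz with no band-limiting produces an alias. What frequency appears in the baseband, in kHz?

7.702 kHz

Nyquist = 44,100/2 = 22,050 Hz; 36,398 Hz exceeds it.
Alias = |36,398 − 1×44,100| = |36,398 − 44,100| = 7,702 Hz = 7.702 kHz.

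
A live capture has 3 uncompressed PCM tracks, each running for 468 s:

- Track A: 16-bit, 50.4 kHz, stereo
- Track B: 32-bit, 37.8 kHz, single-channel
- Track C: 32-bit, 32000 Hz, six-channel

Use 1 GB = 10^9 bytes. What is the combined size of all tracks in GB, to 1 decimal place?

0.5 GB

Track A: 50,400 × 468 × 2 × 2 = 94,348,800 bytes.
Track B: 37,800 × 468 × 4 × 1 = 70,761,600 bytes.
Track C: 32,000 × 468 × 4 × 6 = 359,424,000 bytes.
Total = 524,534,400 bytes = 0.5 GB.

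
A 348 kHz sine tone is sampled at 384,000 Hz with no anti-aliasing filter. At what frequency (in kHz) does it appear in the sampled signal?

Nyquist = 384,000/2 = 192,000 Hz; 348,000 Hz exceeds it.
Alias = |348,000 − 1×384,000| = |348,000 − 384,000| = 36,000 Hz = 36 kHz.

36 kHz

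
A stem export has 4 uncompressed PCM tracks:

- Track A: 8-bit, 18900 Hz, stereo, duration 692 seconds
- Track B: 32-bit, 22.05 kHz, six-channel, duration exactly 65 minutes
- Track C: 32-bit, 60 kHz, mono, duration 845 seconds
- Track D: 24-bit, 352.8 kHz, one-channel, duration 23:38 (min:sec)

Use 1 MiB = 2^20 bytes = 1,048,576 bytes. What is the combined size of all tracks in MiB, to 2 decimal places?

3617.91 MiB

Track A: 18,900 × 692 × 1 × 2 = 26,157,600 bytes.
Track B: exactly 65 minutes = 3,900 s; 22,050 × 3,900 × 4 × 6 = 2,063,880,000 bytes.
Track C: 60,000 × 845 × 4 × 1 = 202,800,000 bytes.
Track D: 23:38 (min:sec) = 1,418 s; 352,800 × 1,418 × 3 × 1 = 1,500,811,200 bytes.
Total = 3,793,648,800 bytes = 3617.91 MiB.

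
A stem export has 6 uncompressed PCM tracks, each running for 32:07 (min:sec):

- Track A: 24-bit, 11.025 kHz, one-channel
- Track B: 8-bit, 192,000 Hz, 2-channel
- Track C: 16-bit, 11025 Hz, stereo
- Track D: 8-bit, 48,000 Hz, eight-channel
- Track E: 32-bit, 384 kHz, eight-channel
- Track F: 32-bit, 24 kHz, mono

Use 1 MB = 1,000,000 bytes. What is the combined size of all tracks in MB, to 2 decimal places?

25492.62 MB

32:07 (min:sec) = 1,927 s.
Track A: 11,025 × 1,927 × 3 × 1 = 63,735,525 bytes.
Track B: 192,000 × 1,927 × 1 × 2 = 739,968,000 bytes.
Track C: 11,025 × 1,927 × 2 × 2 = 84,980,700 bytes.
Track D: 48,000 × 1,927 × 1 × 8 = 739,968,000 bytes.
Track E: 384,000 × 1,927 × 4 × 8 = 23,678,976,000 bytes.
Track F: 24,000 × 1,927 × 4 × 1 = 184,992,000 bytes.
Total = 25,492,620,225 bytes = 25492.62 MB.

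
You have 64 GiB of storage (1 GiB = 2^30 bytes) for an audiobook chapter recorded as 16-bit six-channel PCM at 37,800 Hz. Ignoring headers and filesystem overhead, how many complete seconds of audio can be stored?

Uncompressed byte rate = 37,800 × 2 × 6 = 453,600 bytes/s.
Capacity = 64 × 1,073,741,824 = 68,719,476,736 bytes.
68,719,476,736 / 453,600 ≈ 151497.96 s → 151,497 seconds.

151,497 seconds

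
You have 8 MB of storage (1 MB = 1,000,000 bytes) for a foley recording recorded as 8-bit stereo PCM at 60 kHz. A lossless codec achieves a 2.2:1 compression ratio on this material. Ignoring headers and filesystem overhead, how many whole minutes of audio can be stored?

2 minutes

Uncompressed byte rate = 60,000 × 1 × 2 = 120,000 bytes/s.
After 2.2:1 compression, effective rate ≈ 54545.45 bytes/s.
Capacity = 8 × 1,000,000 = 8,000,000 bytes.
8,000,000 / effective rate ≈ 146.67 s → 2 minutes.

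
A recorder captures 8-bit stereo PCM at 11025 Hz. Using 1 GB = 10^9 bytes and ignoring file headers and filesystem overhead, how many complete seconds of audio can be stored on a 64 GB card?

2,902,494 seconds

Uncompressed byte rate = 11,025 × 1 × 2 = 22,050 bytes/s.
Capacity = 64 × 1,000,000,000 = 64,000,000,000 bytes.
64,000,000,000 / 22,050 ≈ 2902494.33 s → 2,902,494 seconds.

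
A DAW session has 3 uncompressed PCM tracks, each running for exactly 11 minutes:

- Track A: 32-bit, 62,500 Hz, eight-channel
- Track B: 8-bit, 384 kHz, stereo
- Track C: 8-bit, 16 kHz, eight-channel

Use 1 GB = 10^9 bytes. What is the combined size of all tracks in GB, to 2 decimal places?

exactly 11 minutes = 660 s.
Track A: 62,500 × 660 × 4 × 8 = 1,320,000,000 bytes.
Track B: 384,000 × 660 × 1 × 2 = 506,880,000 bytes.
Track C: 16,000 × 660 × 1 × 8 = 84,480,000 bytes.
Total = 1,911,360,000 bytes = 1.91 GB.

1.91 GB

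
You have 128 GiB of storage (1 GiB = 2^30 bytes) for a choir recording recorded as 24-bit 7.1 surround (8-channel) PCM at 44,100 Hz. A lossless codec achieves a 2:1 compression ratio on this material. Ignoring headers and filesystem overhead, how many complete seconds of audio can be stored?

259,710 seconds

Uncompressed byte rate = 44,100 × 3 × 8 = 1,058,400 bytes/s.
After 2:1 compression, effective rate ≈ 529200 bytes/s.
Capacity = 128 × 1,073,741,824 = 137,438,953,472 bytes.
137,438,953,472 / effective rate ≈ 259710.8 s → 259,710 seconds.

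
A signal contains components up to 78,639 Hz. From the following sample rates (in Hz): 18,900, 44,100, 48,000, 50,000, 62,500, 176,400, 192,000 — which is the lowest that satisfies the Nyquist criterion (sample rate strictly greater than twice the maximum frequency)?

176,400 Hz

Need sample rate > 2 × 78,639 = 157,278 Hz.
Lowest listed rate above 157,278 Hz is 176,400 Hz.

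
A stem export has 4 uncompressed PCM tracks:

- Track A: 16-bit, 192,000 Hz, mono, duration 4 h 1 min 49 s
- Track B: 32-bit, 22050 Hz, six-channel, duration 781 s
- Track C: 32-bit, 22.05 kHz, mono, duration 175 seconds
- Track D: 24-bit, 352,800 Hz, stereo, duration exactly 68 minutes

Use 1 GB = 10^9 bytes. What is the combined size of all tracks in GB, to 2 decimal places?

14.64 GB

Track A: 4 h 1 min 49 s = 14,509 s; 192,000 × 14,509 × 2 × 1 = 5,571,456,000 bytes.
Track B: 22,050 × 781 × 4 × 6 = 413,305,200 bytes.
Track C: 22,050 × 175 × 4 × 1 = 15,435,000 bytes.
Track D: exactly 68 minutes = 4,080 s; 352,800 × 4,080 × 3 × 2 = 8,636,544,000 bytes.
Total = 14,636,740,200 bytes = 14.64 GB.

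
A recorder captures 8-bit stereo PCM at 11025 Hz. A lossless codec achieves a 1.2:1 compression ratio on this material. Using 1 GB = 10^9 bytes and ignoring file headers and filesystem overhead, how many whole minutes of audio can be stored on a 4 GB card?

3,628 minutes

Uncompressed byte rate = 11,025 × 1 × 2 = 22,050 bytes/s.
After 1.2:1 compression, effective rate ≈ 18375 bytes/s.
Capacity = 4 × 1,000,000,000 = 4,000,000,000 bytes.
4,000,000,000 / effective rate ≈ 217687.07 s → 3,628 minutes.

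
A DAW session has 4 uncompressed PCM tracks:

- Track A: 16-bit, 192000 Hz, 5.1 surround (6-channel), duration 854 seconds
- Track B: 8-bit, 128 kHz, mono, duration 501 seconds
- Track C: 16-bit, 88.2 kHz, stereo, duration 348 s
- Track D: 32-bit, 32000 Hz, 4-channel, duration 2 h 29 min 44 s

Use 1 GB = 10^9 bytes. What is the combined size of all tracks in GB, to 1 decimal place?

Track A: 192,000 × 854 × 2 × 6 = 1,967,616,000 bytes.
Track B: 128,000 × 501 × 1 × 1 = 64,128,000 bytes.
Track C: 88,200 × 348 × 2 × 2 = 122,774,400 bytes.
Track D: 2 h 29 min 44 s = 8,984 s; 32,000 × 8,984 × 4 × 4 = 4,599,808,000 bytes.
Total = 6,754,326,400 bytes = 6.8 GB.

6.8 GB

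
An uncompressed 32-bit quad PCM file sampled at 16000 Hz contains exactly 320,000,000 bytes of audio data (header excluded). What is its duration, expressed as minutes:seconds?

20:50

Byte rate = 16,000 × 4 × 4 = 256,000 bytes/s.
Duration = 320,000,000 / 256,000 = 1,250 s.
1,250 s = 20:50.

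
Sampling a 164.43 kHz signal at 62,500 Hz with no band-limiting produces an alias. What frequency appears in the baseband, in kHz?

23.07 kHz

Nyquist = 62,500/2 = 31,250 Hz; 164,430 Hz exceeds it.
Alias = |164,430 − 3×62,500| = |164,430 − 187,500| = 23,070 Hz = 23.07 kHz.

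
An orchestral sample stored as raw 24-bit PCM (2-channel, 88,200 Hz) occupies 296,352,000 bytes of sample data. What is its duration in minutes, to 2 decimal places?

9.33 minutes

Byte rate = 88,200 × 3 × 2 = 529,200 bytes/s.
Duration = 296,352,000 / 529,200 = 560 s.
560 s / 60 = 9.33 minutes.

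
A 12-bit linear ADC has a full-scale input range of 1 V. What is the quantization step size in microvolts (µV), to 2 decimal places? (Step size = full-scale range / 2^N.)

1 V / 2^12 = 1 / 4,096 V = 244.14 µV.

244.14 µV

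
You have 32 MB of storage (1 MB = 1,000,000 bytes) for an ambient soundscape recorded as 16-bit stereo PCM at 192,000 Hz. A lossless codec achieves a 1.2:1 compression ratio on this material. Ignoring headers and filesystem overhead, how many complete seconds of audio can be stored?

Uncompressed byte rate = 192,000 × 2 × 2 = 768,000 bytes/s.
After 1.2:1 compression, effective rate ≈ 640000 bytes/s.
Capacity = 32 × 1,000,000 = 32,000,000 bytes.
32,000,000 / effective rate ≈ 50 s → 50 seconds.

50 seconds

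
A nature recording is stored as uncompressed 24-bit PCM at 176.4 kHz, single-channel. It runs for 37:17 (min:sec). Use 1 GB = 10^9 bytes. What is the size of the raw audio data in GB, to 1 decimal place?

Duration = 37:17 (min:sec) = 2,237 s.
Bytes = 176,400 samples/s × 2,237 s × 3 bytes/sample × 1 ch = 1,183,820,400 bytes.
1,183,820,400 / 1,000,000,000 = 1.2 GB.

1.2 GB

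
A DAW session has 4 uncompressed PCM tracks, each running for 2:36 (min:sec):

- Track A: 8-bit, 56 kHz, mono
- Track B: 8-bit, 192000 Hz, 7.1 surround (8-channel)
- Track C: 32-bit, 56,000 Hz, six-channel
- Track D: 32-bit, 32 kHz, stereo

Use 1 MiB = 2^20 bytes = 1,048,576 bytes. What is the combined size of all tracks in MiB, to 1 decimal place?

2:36 (min:sec) = 156 s.
Track A: 56,000 × 156 × 1 × 1 = 8,736,000 bytes.
Track B: 192,000 × 156 × 1 × 8 = 239,616,000 bytes.
Track C: 56,000 × 156 × 4 × 6 = 209,664,000 bytes.
Track D: 32,000 × 156 × 4 × 2 = 39,936,000 bytes.
Total = 497,952,000 bytes = 474.9 MiB.

474.9 MiB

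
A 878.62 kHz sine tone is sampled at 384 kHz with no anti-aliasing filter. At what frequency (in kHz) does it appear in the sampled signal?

Nyquist = 384,000/2 = 192,000 Hz; 878,620 Hz exceeds it.
Alias = |878,620 − 2×384,000| = |878,620 − 768,000| = 110,620 Hz = 110.62 kHz.

110.62 kHz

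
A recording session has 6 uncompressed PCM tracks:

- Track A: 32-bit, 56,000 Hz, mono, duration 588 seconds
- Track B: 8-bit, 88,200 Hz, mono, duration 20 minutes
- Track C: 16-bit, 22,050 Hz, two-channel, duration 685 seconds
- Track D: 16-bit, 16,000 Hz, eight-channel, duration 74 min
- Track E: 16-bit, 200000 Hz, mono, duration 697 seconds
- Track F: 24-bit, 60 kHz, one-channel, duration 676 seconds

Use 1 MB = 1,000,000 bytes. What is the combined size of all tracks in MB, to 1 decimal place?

Track A: 56,000 × 588 × 4 × 1 = 131,712,000 bytes.
Track B: 20 minutes = 1,200 s; 88,200 × 1,200 × 1 × 1 = 105,840,000 bytes.
Track C: 22,050 × 685 × 2 × 2 = 60,417,000 bytes.
Track D: 74 min = 4,440 s; 16,000 × 4,440 × 2 × 8 = 1,136,640,000 bytes.
Track E: 200,000 × 697 × 2 × 1 = 278,800,000 bytes.
Track F: 60,000 × 676 × 3 × 1 = 121,680,000 bytes.
Total = 1,835,089,000 bytes = 1835.1 MB.

1835.1 MB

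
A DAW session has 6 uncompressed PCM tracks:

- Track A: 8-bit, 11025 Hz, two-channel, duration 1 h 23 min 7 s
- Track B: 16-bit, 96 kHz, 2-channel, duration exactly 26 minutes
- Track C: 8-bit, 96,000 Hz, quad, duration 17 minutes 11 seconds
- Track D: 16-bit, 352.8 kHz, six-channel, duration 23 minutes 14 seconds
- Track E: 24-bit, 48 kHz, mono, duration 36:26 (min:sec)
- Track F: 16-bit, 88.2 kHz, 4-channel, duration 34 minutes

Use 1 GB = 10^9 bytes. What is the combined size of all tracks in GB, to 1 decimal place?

Track A: 1 h 23 min 7 s = 4,987 s; 11,025 × 4,987 × 1 × 2 = 109,963,350 bytes.
Track B: exactly 26 minutes = 1,560 s; 96,000 × 1,560 × 2 × 2 = 599,040,000 bytes.
Track C: 17 minutes 11 seconds = 1,031 s; 96,000 × 1,031 × 1 × 4 = 395,904,000 bytes.
Track D: 23 minutes 14 seconds = 1,394 s; 352,800 × 1,394 × 2 × 6 = 5,901,638,400 bytes.
Track E: 36:26 (min:sec) = 2,186 s; 48,000 × 2,186 × 3 × 1 = 314,784,000 bytes.
Track F: 34 minutes = 2,040 s; 88,200 × 2,040 × 2 × 4 = 1,439,424,000 bytes.
Total = 8,760,753,750 bytes = 8.8 GB.

8.8 GB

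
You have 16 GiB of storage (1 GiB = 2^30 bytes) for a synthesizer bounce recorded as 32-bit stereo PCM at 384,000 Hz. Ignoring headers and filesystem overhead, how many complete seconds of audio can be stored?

5,592 seconds

Uncompressed byte rate = 384,000 × 4 × 2 = 3,072,000 bytes/s.
Capacity = 16 × 1,073,741,824 = 17,179,869,184 bytes.
17,179,869,184 / 3,072,000 ≈ 5592.41 s → 5,592 seconds.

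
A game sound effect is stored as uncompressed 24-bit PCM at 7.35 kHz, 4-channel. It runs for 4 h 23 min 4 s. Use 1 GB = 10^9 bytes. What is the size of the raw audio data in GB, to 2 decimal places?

1.39 GB

Duration = 4 h 23 min 4 s = 15,784 s.
Bytes = 7,350 samples/s × 15,784 s × 3 bytes/sample × 4 ch = 1,392,148,800 bytes.
1,392,148,800 / 1,000,000,000 = 1.39 GB.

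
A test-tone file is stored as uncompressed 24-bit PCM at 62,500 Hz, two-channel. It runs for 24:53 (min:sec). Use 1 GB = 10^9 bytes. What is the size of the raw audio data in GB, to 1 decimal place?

Duration = 24:53 (min:sec) = 1,493 s.
Bytes = 62,500 samples/s × 1,493 s × 3 bytes/sample × 2 ch = 559,875,000 bytes.
559,875,000 / 1,000,000,000 = 0.6 GB.

0.6 GB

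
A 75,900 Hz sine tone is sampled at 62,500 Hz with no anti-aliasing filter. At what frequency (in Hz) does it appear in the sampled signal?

Nyquist = 62,500/2 = 31,250 Hz; 75,900 Hz exceeds it.
Alias = |75,900 − 1×62,500| = |75,900 − 62,500| = 13,400 Hz.

13,400 Hz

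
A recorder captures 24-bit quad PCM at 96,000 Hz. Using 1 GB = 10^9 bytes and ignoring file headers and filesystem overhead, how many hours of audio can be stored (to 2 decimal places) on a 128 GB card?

Uncompressed byte rate = 96,000 × 3 × 4 = 1,152,000 bytes/s.
Capacity = 128 × 1,000,000,000 = 128,000,000,000 bytes.
128,000,000,000 / 1,152,000 ≈ 111111.11 s → 30.86 hours.

30.86 hours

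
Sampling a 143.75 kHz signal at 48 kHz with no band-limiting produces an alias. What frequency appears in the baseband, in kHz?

Nyquist = 48,000/2 = 24,000 Hz; 143,750 Hz exceeds it.
Alias = |143,750 − 3×48,000| = |143,750 − 144,000| = 250 Hz = 0.25 kHz.

0.25 kHz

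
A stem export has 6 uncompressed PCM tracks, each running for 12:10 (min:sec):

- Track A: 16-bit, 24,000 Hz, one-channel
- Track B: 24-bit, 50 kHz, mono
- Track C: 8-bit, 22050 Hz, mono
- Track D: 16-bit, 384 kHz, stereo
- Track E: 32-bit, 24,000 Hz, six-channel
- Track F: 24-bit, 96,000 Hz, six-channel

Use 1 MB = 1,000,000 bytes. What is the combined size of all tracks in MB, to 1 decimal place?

2963.8 MB

12:10 (min:sec) = 730 s.
Track A: 24,000 × 730 × 2 × 1 = 35,040,000 bytes.
Track B: 50,000 × 730 × 3 × 1 = 109,500,000 bytes.
Track C: 22,050 × 730 × 1 × 1 = 16,096,500 bytes.
Track D: 384,000 × 730 × 2 × 2 = 1,121,280,000 bytes.
Track E: 24,000 × 730 × 4 × 6 = 420,480,000 bytes.
Track F: 96,000 × 730 × 3 × 6 = 1,261,440,000 bytes.
Total = 2,963,836,500 bytes = 2963.8 MB.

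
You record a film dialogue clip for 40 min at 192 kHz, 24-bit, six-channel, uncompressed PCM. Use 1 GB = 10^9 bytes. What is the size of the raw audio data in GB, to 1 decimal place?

8.3 GB

Duration = 40 min = 2,400 s.
Bytes = 192,000 samples/s × 2,400 s × 3 bytes/sample × 6 ch = 8,294,400,000 bytes.
8,294,400,000 / 1,000,000,000 = 8.3 GB.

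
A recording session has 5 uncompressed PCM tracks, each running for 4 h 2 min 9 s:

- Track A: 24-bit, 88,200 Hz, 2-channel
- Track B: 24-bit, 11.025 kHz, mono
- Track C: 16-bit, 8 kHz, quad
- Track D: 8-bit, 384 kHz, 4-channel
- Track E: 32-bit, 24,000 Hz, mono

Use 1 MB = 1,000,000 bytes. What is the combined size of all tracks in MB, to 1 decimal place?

4 h 2 min 9 s = 14,529 s.
Track A: 88,200 × 14,529 × 3 × 2 = 7,688,746,800 bytes.
Track B: 11,025 × 14,529 × 3 × 1 = 480,546,675 bytes.
Track C: 8,000 × 14,529 × 2 × 4 = 929,856,000 bytes.
Track D: 384,000 × 14,529 × 1 × 4 = 22,316,544,000 bytes.
Track E: 24,000 × 14,529 × 4 × 1 = 1,394,784,000 bytes.
Total = 32,810,477,475 bytes = 32810.5 MB.

32810.5 MB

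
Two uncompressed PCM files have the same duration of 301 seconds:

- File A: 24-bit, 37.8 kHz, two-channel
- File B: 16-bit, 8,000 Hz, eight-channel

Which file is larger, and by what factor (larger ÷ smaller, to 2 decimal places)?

File A: 37,800 × 3 × 2 = 226,800 bytes/s.
File B: 8,000 × 2 × 8 = 128,000 bytes/s.
File A is larger; ratio = 68,266,800 / 38,528,000 = 1.77.

File A, by a factor of 1.77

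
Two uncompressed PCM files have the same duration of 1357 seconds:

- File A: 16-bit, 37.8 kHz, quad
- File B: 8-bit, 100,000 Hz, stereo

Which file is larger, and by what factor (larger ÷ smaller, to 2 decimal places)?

File A: 37,800 × 2 × 4 = 302,400 bytes/s.
File B: 100,000 × 1 × 2 = 200,000 bytes/s.
File A is larger; ratio = 410,356,800 / 271,400,000 = 1.51.

File A, by a factor of 1.51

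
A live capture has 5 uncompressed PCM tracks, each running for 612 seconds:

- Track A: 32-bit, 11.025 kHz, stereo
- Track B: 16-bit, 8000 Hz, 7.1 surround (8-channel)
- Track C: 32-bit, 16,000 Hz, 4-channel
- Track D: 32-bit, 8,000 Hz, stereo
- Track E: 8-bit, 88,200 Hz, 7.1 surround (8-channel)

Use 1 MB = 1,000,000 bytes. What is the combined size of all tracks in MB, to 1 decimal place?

Track A: 11,025 × 612 × 4 × 2 = 53,978,400 bytes.
Track B: 8,000 × 612 × 2 × 8 = 78,336,000 bytes.
Track C: 16,000 × 612 × 4 × 4 = 156,672,000 bytes.
Track D: 8,000 × 612 × 4 × 2 = 39,168,000 bytes.
Track E: 88,200 × 612 × 1 × 8 = 431,827,200 bytes.
Total = 759,981,600 bytes = 760.0 MB.

760.0 MB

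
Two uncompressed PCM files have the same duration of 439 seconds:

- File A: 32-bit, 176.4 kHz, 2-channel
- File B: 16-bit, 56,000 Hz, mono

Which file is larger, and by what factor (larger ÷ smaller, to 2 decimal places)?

File A: 176,400 × 4 × 2 = 1,411,200 bytes/s.
File B: 56,000 × 2 × 1 = 112,000 bytes/s.
File A is larger; ratio = 619,516,800 / 49,168,000 = 12.60.

File A, by a factor of 12.60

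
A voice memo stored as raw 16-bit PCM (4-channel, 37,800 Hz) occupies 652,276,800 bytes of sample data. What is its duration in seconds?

Byte rate = 37,800 × 2 × 4 = 302,400 bytes/s.
Duration = 652,276,800 / 302,400 = 2,157 s.

2,157 seconds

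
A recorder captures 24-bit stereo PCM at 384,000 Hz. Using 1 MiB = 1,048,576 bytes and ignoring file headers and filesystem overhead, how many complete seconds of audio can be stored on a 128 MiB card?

Uncompressed byte rate = 384,000 × 3 × 2 = 2,304,000 bytes/s.
Capacity = 128 × 1,048,576 = 134,217,728 bytes.
134,217,728 / 2,304,000 ≈ 58.25 s → 58 seconds.

58 seconds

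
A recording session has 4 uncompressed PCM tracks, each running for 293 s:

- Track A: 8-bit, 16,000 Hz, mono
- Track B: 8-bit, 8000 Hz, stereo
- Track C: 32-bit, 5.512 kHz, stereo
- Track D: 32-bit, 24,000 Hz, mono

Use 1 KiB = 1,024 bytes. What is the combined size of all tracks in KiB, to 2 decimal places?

49242.31 KiB

Track A: 16,000 × 293 × 1 × 1 = 4,688,000 bytes.
Track B: 8,000 × 293 × 1 × 2 = 4,688,000 bytes.
Track C: 5,512 × 293 × 4 × 2 = 12,920,128 bytes.
Track D: 24,000 × 293 × 4 × 1 = 28,128,000 bytes.
Total = 50,424,128 bytes = 49242.31 KiB.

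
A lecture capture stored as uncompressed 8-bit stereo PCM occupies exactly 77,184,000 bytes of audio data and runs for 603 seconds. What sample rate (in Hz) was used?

64,000 Hz

Bytes = sample_rate × seconds × bytes_per_sample × channels.
sample_rate = 77,184,000 / (603 × 1 × 2) = 77,184,000 / 1,206 = 64,000 Hz.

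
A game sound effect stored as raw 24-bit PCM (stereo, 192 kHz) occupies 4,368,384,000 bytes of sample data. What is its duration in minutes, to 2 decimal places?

63.20 minutes

Byte rate = 192,000 × 3 × 2 = 1,152,000 bytes/s.
Duration = 4,368,384,000 / 1,152,000 = 3,792 s.
3,792 s / 60 = 63.20 minutes.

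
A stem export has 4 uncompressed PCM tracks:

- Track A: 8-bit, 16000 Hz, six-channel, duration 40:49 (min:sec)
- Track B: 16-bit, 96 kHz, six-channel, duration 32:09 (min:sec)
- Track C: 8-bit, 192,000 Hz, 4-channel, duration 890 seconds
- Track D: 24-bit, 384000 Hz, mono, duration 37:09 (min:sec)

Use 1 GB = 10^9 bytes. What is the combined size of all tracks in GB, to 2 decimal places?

5.71 GB

Track A: 40:49 (min:sec) = 2,449 s; 16,000 × 2,449 × 1 × 6 = 235,104,000 bytes.
Track B: 32:09 (min:sec) = 1,929 s; 96,000 × 1,929 × 2 × 6 = 2,222,208,000 bytes.
Track C: 192,000 × 890 × 1 × 4 = 683,520,000 bytes.
Track D: 37:09 (min:sec) = 2,229 s; 384,000 × 2,229 × 3 × 1 = 2,567,808,000 bytes.
Total = 5,708,640,000 bytes = 5.71 GB.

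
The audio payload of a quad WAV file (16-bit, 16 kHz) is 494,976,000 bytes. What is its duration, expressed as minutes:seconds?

Byte rate = 16,000 × 2 × 4 = 128,000 bytes/s.
Duration = 494,976,000 / 128,000 = 3,867 s.
3,867 s = 64:27.

64:27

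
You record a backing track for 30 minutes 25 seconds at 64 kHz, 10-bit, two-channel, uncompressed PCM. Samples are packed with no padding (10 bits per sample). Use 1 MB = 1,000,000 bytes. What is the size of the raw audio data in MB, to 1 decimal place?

Duration = 30 minutes 25 seconds = 1,825 s.
Bits = 64,000 × 1,825 × 10 × 2 = 2,336,000,000 bits = 292,000,000 bytes.
292,000,000 / 1,000,000 = 292.0 MB.

292.0 MB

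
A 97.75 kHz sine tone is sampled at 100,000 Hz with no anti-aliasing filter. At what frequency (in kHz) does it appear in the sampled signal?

2.25 kHz

Nyquist = 100,000/2 = 50,000 Hz; 97,750 Hz exceeds it.
Alias = |97,750 − 1×100,000| = |97,750 − 100,000| = 2,250 Hz = 2.25 kHz.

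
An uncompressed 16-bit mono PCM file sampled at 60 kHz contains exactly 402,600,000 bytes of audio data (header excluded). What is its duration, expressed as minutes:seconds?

Byte rate = 60,000 × 2 × 1 = 120,000 bytes/s.
Duration = 402,600,000 / 120,000 = 3,355 s.
3,355 s = 55:55.

55:55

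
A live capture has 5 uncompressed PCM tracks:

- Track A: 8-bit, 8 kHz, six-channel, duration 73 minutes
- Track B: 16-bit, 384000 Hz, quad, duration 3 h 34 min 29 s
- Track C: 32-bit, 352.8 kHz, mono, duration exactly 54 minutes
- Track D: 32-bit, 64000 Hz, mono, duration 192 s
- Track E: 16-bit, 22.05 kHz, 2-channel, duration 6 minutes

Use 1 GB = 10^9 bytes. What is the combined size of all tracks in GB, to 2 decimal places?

Track A: 73 minutes = 4,380 s; 8,000 × 4,380 × 1 × 6 = 210,240,000 bytes.
Track B: 3 h 34 min 29 s = 12,869 s; 384,000 × 12,869 × 2 × 4 = 39,533,568,000 bytes.
Track C: exactly 54 minutes = 3,240 s; 352,800 × 3,240 × 4 × 1 = 4,572,288,000 bytes.
Track D: 64,000 × 192 × 4 × 1 = 49,152,000 bytes.
Track E: 6 minutes = 360 s; 22,050 × 360 × 2 × 2 = 31,752,000 bytes.
Total = 44,397,000,000 bytes = 44.40 GB.

44.40 GB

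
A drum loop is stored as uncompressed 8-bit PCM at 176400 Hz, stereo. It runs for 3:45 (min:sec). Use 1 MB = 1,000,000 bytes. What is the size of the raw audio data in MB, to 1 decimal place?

79.4 MB

Duration = 3:45 (min:sec) = 225 s.
Bytes = 176,400 samples/s × 225 s × 1 bytes/sample × 2 ch = 79,380,000 bytes.
79,380,000 / 1,000,000 = 79.4 MB.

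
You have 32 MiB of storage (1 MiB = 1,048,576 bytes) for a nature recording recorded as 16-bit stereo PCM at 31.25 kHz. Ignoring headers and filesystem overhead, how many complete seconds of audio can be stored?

268 seconds

Uncompressed byte rate = 31,250 × 2 × 2 = 125,000 bytes/s.
Capacity = 32 × 1,048,576 = 33,554,432 bytes.
33,554,432 / 125,000 ≈ 268.44 s → 268 seconds.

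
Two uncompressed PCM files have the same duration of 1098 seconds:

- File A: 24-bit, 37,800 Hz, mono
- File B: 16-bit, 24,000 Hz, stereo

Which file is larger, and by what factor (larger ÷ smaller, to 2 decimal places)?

File A: 37,800 × 3 × 1 = 113,400 bytes/s.
File B: 24,000 × 2 × 2 = 96,000 bytes/s.
File A is larger; ratio = 124,513,200 / 105,408,000 = 1.18.

File A, by a factor of 1.18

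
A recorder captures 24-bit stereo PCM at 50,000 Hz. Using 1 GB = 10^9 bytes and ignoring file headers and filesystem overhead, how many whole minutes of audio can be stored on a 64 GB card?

Uncompressed byte rate = 50,000 × 3 × 2 = 300,000 bytes/s.
Capacity = 64 × 1,000,000,000 = 64,000,000,000 bytes.
64,000,000,000 / 300,000 ≈ 213333.33 s → 3,555 minutes.

3,555 minutes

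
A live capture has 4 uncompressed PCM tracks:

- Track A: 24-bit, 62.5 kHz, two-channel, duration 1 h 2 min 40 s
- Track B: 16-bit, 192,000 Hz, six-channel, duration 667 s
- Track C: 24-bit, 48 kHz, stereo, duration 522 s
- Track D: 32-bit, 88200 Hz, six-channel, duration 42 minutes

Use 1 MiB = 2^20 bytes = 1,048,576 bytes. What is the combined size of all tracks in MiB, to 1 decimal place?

Track A: 1 h 2 min 40 s = 3,760 s; 62,500 × 3,760 × 3 × 2 = 1,410,000,000 bytes.
Track B: 192,000 × 667 × 2 × 6 = 1,536,768,000 bytes.
Track C: 48,000 × 522 × 3 × 2 = 150,336,000 bytes.
Track D: 42 minutes = 2,520 s; 88,200 × 2,520 × 4 × 6 = 5,334,336,000 bytes.
Total = 8,431,440,000 bytes = 8040.8 MiB.

8040.8 MiB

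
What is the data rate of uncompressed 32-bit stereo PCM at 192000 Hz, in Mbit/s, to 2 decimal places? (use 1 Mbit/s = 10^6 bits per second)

Bit rate = 192,000 × 32 × 2 = 12,288,000 bits/s.
= 12.29 Mbit/s.

12.29 Mbit/s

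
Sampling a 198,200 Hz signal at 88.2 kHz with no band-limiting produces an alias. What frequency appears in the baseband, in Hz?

21,800 Hz

Nyquist = 88,200/2 = 44,100 Hz; 198,200 Hz exceeds it.
Alias = |198,200 − 2×88,200| = |198,200 − 176,400| = 21,800 Hz.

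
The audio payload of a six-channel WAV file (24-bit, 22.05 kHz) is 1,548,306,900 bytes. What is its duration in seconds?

3,901 seconds

Byte rate = 22,050 × 3 × 6 = 396,900 bytes/s.
Duration = 1,548,306,900 / 396,900 = 3,901 s.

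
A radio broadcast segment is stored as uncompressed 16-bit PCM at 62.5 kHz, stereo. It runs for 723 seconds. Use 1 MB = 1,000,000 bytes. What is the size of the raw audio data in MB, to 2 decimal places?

180.75 MB

Bytes = 62,500 samples/s × 723 s × 2 bytes/sample × 2 ch = 180,750,000 bytes.
180,750,000 / 1,000,000 = 180.75 MB.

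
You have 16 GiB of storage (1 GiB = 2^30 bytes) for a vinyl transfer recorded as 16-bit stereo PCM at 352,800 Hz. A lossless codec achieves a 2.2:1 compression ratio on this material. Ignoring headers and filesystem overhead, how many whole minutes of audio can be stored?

Uncompressed byte rate = 352,800 × 2 × 2 = 1,411,200 bytes/s.
After 2.2:1 compression, effective rate ≈ 641454.55 bytes/s.
Capacity = 16 × 1,073,741,824 = 17,179,869,184 bytes.
17,179,869,184 / effective rate ≈ 26782.68 s → 446 minutes.

446 minutes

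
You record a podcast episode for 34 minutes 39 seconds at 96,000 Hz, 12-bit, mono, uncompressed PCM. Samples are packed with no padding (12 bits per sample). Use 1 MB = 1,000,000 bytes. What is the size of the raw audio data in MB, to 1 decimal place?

Duration = 34 minutes 39 seconds = 2,079 s.
Bits = 96,000 × 2,079 × 12 × 1 = 2,395,008,000 bits = 299,376,000 bytes.
299,376,000 / 1,000,000 = 299.4 MB.

299.4 MB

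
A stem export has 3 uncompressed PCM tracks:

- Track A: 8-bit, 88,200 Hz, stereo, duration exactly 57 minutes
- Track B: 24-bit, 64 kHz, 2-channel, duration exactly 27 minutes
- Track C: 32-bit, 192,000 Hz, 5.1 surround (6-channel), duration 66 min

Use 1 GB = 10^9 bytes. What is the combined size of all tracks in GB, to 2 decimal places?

19.47 GB

Track A: exactly 57 minutes = 3,420 s; 88,200 × 3,420 × 1 × 2 = 603,288,000 bytes.
Track B: exactly 27 minutes = 1,620 s; 64,000 × 1,620 × 3 × 2 = 622,080,000 bytes.
Track C: 66 min = 3,960 s; 192,000 × 3,960 × 4 × 6 = 18,247,680,000 bytes.
Total = 19,473,048,000 bytes = 19.47 GB.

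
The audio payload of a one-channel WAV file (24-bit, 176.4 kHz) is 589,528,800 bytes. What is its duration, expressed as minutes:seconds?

18:34

Byte rate = 176,400 × 3 × 1 = 529,200 bytes/s.
Duration = 589,528,800 / 529,200 = 1,114 s.
1,114 s = 18:34.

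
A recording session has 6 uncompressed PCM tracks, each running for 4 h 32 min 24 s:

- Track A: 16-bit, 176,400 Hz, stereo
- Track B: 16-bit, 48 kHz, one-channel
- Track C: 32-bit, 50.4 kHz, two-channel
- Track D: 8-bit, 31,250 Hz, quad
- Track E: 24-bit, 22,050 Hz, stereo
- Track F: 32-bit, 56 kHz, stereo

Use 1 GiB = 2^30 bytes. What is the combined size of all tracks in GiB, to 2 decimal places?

29.07 GiB

4 h 32 min 24 s = 16,344 s.
Track A: 176,400 × 16,344 × 2 × 2 = 11,532,326,400 bytes.
Track B: 48,000 × 16,344 × 2 × 1 = 1,569,024,000 bytes.
Track C: 50,400 × 16,344 × 4 × 2 = 6,589,900,800 bytes.
Track D: 31,250 × 16,344 × 1 × 4 = 2,043,000,000 bytes.
Track E: 22,050 × 16,344 × 3 × 2 = 2,162,311,200 bytes.
Track F: 56,000 × 16,344 × 4 × 2 = 7,322,112,000 bytes.
Total = 31,218,674,400 bytes = 29.07 GiB.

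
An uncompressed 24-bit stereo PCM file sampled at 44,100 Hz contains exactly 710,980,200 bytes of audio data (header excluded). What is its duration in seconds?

Byte rate = 44,100 × 3 × 2 = 264,600 bytes/s.
Duration = 710,980,200 / 264,600 = 2,687 s.

2,687 seconds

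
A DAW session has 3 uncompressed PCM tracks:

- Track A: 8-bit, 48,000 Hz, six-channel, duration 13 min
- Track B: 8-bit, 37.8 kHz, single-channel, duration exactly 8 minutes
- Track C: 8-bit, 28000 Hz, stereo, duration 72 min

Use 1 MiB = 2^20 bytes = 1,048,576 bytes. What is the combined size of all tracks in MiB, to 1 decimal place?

Track A: 13 min = 780 s; 48,000 × 780 × 1 × 6 = 224,640,000 bytes.
Track B: exactly 8 minutes = 480 s; 37,800 × 480 × 1 × 1 = 18,144,000 bytes.
Track C: 72 min = 4,320 s; 28,000 × 4,320 × 1 × 2 = 241,920,000 bytes.
Total = 484,704,000 bytes = 462.2 MiB.

462.2 MiB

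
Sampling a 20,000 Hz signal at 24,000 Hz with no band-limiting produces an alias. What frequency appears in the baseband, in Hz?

4,000 Hz

Nyquist = 24,000/2 = 12,000 Hz; 20,000 Hz exceeds it.
Alias = |20,000 − 1×24,000| = |20,000 − 24,000| = 4,000 Hz.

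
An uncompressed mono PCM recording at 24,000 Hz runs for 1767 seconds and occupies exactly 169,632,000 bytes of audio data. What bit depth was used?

32 bits

Bytes per sample = 169,632,000 / (24,000 × 1,767 × 1) = 169,632,000 / 42,408,000 = 4.
Bit depth = 4 × 8 = 32 bits.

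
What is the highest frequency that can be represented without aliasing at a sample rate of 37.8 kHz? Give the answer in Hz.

Nyquist frequency = sample rate / 2 = 37,800 / 2 = 18,900 Hz.

18,900 Hz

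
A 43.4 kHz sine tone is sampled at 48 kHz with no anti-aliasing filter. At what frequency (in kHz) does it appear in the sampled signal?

4.6 kHz

Nyquist = 48,000/2 = 24,000 Hz; 43,400 Hz exceeds it.
Alias = |43,400 − 1×48,000| = |43,400 − 48,000| = 4,600 Hz = 4.6 kHz.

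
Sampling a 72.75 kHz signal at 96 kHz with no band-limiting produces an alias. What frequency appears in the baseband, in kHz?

23.25 kHz

Nyquist = 96,000/2 = 48,000 Hz; 72,750 Hz exceeds it.
Alias = |72,750 − 1×96,000| = |72,750 − 96,000| = 23,250 Hz = 23.25 kHz.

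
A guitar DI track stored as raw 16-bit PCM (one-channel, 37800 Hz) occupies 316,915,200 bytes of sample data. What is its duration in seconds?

4,192 seconds

Byte rate = 37,800 × 2 × 1 = 75,600 bytes/s.
Duration = 316,915,200 / 75,600 = 4,192 s.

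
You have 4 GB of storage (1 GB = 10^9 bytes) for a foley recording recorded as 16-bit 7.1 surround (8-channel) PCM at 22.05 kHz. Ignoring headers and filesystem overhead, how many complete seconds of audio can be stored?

11,337 seconds

Uncompressed byte rate = 22,050 × 2 × 8 = 352,800 bytes/s.
Capacity = 4 × 1,000,000,000 = 4,000,000,000 bytes.
4,000,000,000 / 352,800 ≈ 11337.87 s → 11,337 seconds.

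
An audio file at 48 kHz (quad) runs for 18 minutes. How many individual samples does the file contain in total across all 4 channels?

18 minutes = 1,080 s.
48,000 × 1,080 s × 4 ch = 207,360,000 samples.

207,360,000 samples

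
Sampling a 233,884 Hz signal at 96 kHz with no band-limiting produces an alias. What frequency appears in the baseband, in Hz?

41,884 Hz

Nyquist = 96,000/2 = 48,000 Hz; 233,884 Hz exceeds it.
Alias = |233,884 − 2×96,000| = |233,884 − 192,000| = 41,884 Hz.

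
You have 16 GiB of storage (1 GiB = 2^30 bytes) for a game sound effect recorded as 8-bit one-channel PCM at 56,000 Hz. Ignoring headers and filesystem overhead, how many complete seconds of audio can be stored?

Uncompressed byte rate = 56,000 × 1 × 1 = 56,000 bytes/s.
Capacity = 16 × 1,073,741,824 = 17,179,869,184 bytes.
17,179,869,184 / 56,000 ≈ 306783.38 s → 306,783 seconds.

306,783 seconds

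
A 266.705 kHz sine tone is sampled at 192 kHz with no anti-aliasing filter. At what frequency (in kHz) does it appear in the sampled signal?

Nyquist = 192,000/2 = 96,000 Hz; 266,705 Hz exceeds it.
Alias = |266,705 − 1×192,000| = |266,705 − 192,000| = 74,705 Hz = 74.705 kHz.

74.705 kHz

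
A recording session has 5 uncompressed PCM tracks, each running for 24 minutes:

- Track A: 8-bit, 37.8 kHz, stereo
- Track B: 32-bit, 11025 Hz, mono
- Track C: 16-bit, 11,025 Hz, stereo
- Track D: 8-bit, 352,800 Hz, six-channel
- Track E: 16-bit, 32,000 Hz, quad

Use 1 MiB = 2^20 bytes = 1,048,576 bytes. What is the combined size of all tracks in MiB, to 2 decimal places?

3483.49 MiB

24 minutes = 1,440 s.
Track A: 37,800 × 1,440 × 1 × 2 = 108,864,000 bytes.
Track B: 11,025 × 1,440 × 4 × 1 = 63,504,000 bytes.
Track C: 11,025 × 1,440 × 2 × 2 = 63,504,000 bytes.
Track D: 352,800 × 1,440 × 1 × 6 = 3,048,192,000 bytes.
Track E: 32,000 × 1,440 × 2 × 4 = 368,640,000 bytes.
Total = 3,652,704,000 bytes = 3483.49 MiB.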